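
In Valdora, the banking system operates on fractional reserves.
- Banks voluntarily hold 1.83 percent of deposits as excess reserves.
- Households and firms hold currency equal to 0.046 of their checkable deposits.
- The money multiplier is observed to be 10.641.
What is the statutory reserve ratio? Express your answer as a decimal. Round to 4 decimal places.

0.0340

Using m = 10.641. Since m = (1 + c)/(c + rr + e), the denominator satisfies c + rr + e = (1 + c)/m = (1 + 0.046) / 10.641 ≈ 0.098299.
With c = 0.046 and e = 0.0183, the statutory reserve ratio is 0.098299 − 0.046 − 0.0183 = 0.033999.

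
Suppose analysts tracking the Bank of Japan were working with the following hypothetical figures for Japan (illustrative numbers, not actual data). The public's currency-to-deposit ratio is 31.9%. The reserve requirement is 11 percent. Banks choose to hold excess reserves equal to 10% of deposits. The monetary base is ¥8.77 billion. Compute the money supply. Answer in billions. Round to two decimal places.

The money multiplier is m = (1 + c) / (rr + e + c) = (1 + 0.319) / (0.11 + 0.1 + 0.319) ≈ 2.4934.
So M = m × MB = 2.4934 × 8.77 ≈ 21.8671 billion.

¥21.87 billion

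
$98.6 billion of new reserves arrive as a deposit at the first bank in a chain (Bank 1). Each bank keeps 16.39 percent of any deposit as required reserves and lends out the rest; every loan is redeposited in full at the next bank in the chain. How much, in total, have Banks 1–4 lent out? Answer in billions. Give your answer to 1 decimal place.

$257.2 billion

Bank i lends (1 − rr)^i of the original deposit: Bank 1 lends 98.6·0.8361 ≈ 82.4395, Bank 2 lends 98.6·0.8361² ≈ 68.9276, and so on.
Summing a geometric series: total = 98.6·[0.8361·(1 − 0.8361^4) / (1 − 0.8361)] ≈ 257.1823 billion.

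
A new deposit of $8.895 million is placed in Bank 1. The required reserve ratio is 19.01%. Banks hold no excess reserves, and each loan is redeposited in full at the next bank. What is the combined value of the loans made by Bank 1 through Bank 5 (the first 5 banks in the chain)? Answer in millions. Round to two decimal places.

Bank i lends (1 − rr)^i of the original deposit: Bank 1 lends 8.895·0.8099 ≈ 7.2041, Bank 2 lends 8.895·0.8099² ≈ 5.8346, and so on.
Summing a geometric series: total = 8.895·[0.8099·(1 − 0.8099^5) / (1 − 0.8099)] ≈ 24.6907 million.

$24.69 million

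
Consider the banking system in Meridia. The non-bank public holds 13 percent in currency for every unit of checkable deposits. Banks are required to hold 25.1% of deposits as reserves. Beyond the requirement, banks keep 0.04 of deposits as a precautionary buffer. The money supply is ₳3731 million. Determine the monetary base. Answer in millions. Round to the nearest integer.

The money multiplier is m = (1 + c) / (rr + e + c) = (1 + 0.13) / (0.251 + 0.04 + 0.13) ≈ 2.68409.
MB = M / m = 3731 / 2.68409 ≈ 1390.0428 million.

₳1390 million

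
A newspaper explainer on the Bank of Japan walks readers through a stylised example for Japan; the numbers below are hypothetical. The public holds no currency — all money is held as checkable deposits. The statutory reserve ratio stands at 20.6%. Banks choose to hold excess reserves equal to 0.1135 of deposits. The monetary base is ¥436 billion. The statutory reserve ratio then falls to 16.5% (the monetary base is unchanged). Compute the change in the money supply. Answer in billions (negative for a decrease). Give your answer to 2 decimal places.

¥200.90 billion

Initially m₁ = 1 / (0.206 + 0.1135) ≈ 3.129890, so M₁ = 3.129890 × 436 ≈ 1364.632 billion.
After the change m₂ = 1 / (0.165 + 0.1135) ≈ 3.590664, so M₂ = 3.590664 × 436 ≈ 1565.5295 billion.
ΔM = M₂ − M₁ = 1565.5295 − 1364.632 = 200.8975 billion.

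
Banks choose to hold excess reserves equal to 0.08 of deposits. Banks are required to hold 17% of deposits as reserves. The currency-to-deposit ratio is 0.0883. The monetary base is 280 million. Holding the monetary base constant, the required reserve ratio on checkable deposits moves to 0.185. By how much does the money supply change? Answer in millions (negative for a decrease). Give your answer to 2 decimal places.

-38.24 million

Initially m₁ = (1 + 0.0883) / (0.17 + 0.08 + 0.0883) ≈ 3.216967, so M₁ = 3.216967 × 280 ≈ 900.7508 million.
After the change m₂ = (1 + 0.0883) / (0.185 + 0.08 + 0.0883) ≈ 3.080385, so M₂ = 3.080385 × 280 = 862.5078 million.
ΔM = M₂ − M₁ = 862.5078 − 900.7508 = -38.243 million.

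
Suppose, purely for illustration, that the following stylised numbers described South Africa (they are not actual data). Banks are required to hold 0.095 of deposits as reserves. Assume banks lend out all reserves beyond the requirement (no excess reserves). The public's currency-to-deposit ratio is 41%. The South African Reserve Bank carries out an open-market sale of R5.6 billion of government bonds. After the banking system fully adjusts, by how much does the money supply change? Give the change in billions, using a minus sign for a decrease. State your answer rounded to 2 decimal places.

-15.64 billion

The money multiplier is m = (1 + c) / (rr + c) = (1 + 0.41) / (0.095 + 0.41) ≈ 2.7921.
The sale removes 5.6 billion of base, so ΔM = m × ΔMB = 2.7921 × (−5.6) ≈ -15.6358 billion.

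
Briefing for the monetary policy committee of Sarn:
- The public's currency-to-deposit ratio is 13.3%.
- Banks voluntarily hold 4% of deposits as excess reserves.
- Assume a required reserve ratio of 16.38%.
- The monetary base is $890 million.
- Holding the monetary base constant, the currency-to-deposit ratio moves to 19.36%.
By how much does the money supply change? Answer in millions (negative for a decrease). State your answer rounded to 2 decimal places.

Initially m₁ = (1 + 0.133) / (0.1638 + 0.04 + 0.133) ≈ 3.364014, so M₁ = 3.364014 × 890 ≈ 2993.9725 million.
After the change m₂ = (1 + 0.1936) / (0.1638 + 0.04 + 0.1936) ≈ 3.003523, so M₂ = 3.003523 × 890 ≈ 2673.1355 million.
ΔM = M₂ − M₁ = 2673.1355 − 2993.9725 = -320.837 million.

-320.84 million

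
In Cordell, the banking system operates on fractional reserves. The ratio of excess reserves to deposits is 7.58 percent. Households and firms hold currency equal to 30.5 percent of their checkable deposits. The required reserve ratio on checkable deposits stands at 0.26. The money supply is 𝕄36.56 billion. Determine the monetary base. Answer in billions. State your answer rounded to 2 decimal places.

𝕄17.95 billion

The money multiplier is m = (1 + c) / (rr + e + c) = (1 + 0.305) / (0.26 + 0.0758 + 0.305) ≈ 2.03652.
MB = M / m = 36.56 / 2.03652 ≈ 17.9522 billion.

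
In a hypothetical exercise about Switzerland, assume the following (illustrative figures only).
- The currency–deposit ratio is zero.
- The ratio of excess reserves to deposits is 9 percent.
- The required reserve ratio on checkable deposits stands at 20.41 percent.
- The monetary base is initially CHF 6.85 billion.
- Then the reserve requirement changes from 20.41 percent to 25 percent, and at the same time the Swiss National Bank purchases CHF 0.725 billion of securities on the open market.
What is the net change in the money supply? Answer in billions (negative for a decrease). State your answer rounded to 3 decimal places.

-1.012 billion

Before: m₁ = 1 / (0.2041 + 0.09) ≈ 3.40020, MB₁ = 6.85, so M₁ = 3.40020 × 6.85 ≈ 23.2914 billion.
After: m₂ = 1 / (0.25 + 0.09) ≈ 2.94118, MB₂ = 6.85 + 0.725 = 7.575, so M₂ = 2.94118 × 7.575 ≈ 22.2794 billion.
ΔM = M₂ − M₁ = 22.2794 − 23.2914 = -1.012 billion.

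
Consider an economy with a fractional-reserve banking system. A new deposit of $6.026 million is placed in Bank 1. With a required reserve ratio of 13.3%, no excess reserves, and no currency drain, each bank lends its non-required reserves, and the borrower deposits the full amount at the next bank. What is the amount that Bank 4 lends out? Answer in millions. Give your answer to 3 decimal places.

$3.405 million

Each bank lends a fraction (1 − rr) = 0.8670 of the deposit it receives, so Bank 4 receives 6.026·0.8670^3 and lends 6.026·0.8670^4 ≈ 3.4049 million.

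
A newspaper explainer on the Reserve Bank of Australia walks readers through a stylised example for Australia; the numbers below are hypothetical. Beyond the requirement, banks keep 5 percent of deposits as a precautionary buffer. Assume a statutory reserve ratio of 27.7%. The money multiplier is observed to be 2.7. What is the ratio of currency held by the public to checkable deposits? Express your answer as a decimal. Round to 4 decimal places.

Using m = 2.7. From m = (1 + c)/(c + rr + e), rearranging gives 1 + c = m·(c + rr + e), so c·(1 − m) = m·(rr + e) − 1.
Hence c = [m·(rr + e) − 1]/(1 − m) = [2.7 × (0.277 + 0.05) − 1] / (1 − 2.7) ≈ 0.068882.

0.0689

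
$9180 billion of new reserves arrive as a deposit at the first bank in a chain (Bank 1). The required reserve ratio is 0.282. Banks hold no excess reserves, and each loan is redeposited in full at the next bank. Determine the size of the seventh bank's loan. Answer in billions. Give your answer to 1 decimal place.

$903.1 billion

Each bank lends a fraction (1 − rr) = 0.7180 of the deposit it receives, so Bank 7 receives 9180·0.7180^6 and lends 9180·0.7180^7 ≈ 903.0541 billion.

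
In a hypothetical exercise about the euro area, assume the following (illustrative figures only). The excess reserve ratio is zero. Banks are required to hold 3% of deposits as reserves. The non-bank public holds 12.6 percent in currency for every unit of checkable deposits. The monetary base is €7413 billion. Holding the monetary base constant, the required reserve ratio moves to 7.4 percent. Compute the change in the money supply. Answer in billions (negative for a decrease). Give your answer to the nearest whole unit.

Initially m₁ = (1 + 0.126) / (0.03 + 0.126) ≈ 7.21795, so M₁ = 7.21795 × 7413 ≈ 53506.6634 billion.
After the change m₂ = (1 + 0.126) / (0.074 + 0.126) = 5.63, so M₂ = 5.63 × 7413 = 41735.19 billion.
ΔM = M₂ − M₁ = 41735.19 − 53506.6634 = -11771.4734 billion.

-11771 billion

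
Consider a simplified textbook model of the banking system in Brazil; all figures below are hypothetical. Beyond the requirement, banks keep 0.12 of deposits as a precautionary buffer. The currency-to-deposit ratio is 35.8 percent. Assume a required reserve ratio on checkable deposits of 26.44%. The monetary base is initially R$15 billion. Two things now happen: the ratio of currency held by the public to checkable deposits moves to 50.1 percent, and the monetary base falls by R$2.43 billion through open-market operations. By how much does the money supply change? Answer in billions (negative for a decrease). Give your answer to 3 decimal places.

Before: m₁ = (1 + 0.358) / (0.2644 + 0.12 + 0.358) ≈ 1.829203, MB₁ = 15, so M₁ = 1.829203 × 15 ≈ 27.438 billion.
After: m₂ = (1 + 0.501) / (0.2644 + 0.12 + 0.501) ≈ 1.695279, MB₂ = 15 − 2.43 = 12.57, so M₂ = 1.695279 × 12.57 ≈ 21.3097 billion.
ΔM = M₂ − M₁ = 21.3097 − 27.438 = -6.1283 billion.

-6.128 billion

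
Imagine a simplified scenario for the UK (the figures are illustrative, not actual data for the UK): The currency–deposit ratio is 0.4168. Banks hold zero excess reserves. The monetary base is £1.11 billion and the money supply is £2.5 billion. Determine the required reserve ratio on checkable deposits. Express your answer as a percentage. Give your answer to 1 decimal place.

Using m = M/MB = 2.5/1.11 ≈ 2.252252. Since m = (1 + c)/(c + rr + e), the denominator satisfies c + rr + e = (1 + c)/m = (1 + 0.4168) / 2.252252 ≈ 0.629059.
With c = 0.4168 and e = 0, the required reserve ratio on checkable deposits is 0.629059 − 0.4168 − 0 = 0.212259.

21.2%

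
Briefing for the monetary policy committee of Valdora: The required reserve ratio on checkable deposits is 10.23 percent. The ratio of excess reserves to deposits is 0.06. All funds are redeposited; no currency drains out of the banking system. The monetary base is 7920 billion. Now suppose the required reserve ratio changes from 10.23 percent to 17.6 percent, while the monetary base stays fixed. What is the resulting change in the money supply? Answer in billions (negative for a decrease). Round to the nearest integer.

Initially m₁ = 1 / (0.1023 + 0.06) ≈ 6.16143, so M₁ = 6.16143 × 7920 = 48798.5256 billion.
After the change m₂ = 1 / (0.176 + 0.06) ≈ 4.23729, so M₂ = 4.23729 × 7920 = 33559.3368 billion.
ΔM = M₂ − M₁ = 33559.3368 − 48798.5256 = -15239.1888 billion.

-15239 billion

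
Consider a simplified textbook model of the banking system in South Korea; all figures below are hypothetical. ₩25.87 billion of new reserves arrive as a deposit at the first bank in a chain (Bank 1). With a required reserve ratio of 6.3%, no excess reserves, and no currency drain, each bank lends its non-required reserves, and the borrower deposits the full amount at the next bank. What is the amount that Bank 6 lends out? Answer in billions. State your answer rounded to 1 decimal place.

₩17.5 billion

Each bank lends a fraction (1 − rr) = 0.9370 of the deposit it receives, so Bank 6 receives 25.87·0.9370^5 and lends 25.87·0.9370^6 ≈ 17.5079 billion.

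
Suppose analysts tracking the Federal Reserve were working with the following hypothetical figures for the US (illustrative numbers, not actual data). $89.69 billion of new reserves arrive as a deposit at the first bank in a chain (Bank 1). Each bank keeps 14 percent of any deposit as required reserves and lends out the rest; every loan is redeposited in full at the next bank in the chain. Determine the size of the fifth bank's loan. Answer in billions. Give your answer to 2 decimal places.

Each bank lends a fraction (1 − rr) = 0.8600 of the deposit it receives, so Bank 5 receives 89.69·0.8600^4 and lends 89.69·0.8600^5 ≈ 42.1926 billion.

$42.19 billion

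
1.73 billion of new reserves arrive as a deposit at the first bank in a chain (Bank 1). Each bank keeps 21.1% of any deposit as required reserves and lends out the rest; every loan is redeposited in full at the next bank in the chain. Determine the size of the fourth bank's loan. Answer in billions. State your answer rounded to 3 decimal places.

0.670 billion

Each bank lends a fraction (1 − rr) = 0.7890 of the deposit it receives, so Bank 4 receives 1.73·0.7890^3 and lends 1.73·0.7890^4 ≈ 0.6704 billion.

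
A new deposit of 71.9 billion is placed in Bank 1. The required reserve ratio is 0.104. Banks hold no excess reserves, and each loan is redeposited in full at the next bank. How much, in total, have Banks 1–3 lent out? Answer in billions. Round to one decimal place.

173.9 billion

Bank i lends (1 − rr)^i of the original deposit: Bank 1 lends 71.9·0.8960 = 64.4224, Bank 2 lends 71.9·0.8960² ≈ 57.7225, and so on.
Summing a geometric series: total = 71.9·[0.8960·(1 − 0.8960^3) / (1 − 0.8960)] ≈ 173.8642 billion.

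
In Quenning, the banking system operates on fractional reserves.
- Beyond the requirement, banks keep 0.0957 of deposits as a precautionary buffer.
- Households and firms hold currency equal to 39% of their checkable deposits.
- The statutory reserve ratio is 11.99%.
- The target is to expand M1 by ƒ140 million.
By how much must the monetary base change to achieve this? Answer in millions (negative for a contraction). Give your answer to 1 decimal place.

ƒ61.0 million

The money multiplier is m = (1 + c) / (rr + e + c) = (1 + 0.39) / (0.1199 + 0.0957 + 0.39) ≈ 2.29524.
ΔMB = ΔM / m = (+140) / 2.29524 ≈ 60.9958 million.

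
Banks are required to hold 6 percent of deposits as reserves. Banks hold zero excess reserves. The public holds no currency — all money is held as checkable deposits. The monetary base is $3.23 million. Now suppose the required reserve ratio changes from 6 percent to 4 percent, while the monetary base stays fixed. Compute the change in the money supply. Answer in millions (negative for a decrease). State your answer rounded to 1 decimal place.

Initially m₁ = 1 / (0.06) ≈ 16.6667, so M₁ = 16.6667 × 3.23 ≈ 53.8334 million.
After the change m₂ = 1 / (0.04) = 25, so M₂ = 25 × 3.23 = 80.75 million.
ΔM = M₂ − M₁ = 80.75 − 53.8334 = 26.9166 million.

$26.9 million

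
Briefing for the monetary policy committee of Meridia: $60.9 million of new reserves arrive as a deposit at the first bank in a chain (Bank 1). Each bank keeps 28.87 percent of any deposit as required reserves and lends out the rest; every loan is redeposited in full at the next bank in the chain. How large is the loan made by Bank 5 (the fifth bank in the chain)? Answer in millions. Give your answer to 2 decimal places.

$11.09 million

Each bank lends a fraction (1 − rr) = 0.7113 of the deposit it receives, so Bank 5 receives 60.9·0.7113^4 and lends 60.9·0.7113^5 ≈ 11.0887 million.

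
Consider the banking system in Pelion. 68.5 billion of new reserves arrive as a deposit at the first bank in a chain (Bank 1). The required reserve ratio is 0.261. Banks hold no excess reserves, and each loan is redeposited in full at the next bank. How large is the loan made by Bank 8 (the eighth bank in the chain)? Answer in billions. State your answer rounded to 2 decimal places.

Each bank lends a fraction (1 − rr) = 0.7390 of the deposit it receives, so Bank 8 receives 68.5·0.7390^7 and lends 68.5·0.7390^8 ≈ 6.0932 billion.

6.09 billion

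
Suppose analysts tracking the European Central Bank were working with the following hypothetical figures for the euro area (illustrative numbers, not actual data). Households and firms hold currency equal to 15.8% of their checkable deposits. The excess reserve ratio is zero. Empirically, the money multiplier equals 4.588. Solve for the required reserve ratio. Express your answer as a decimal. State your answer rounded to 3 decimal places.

0.094

Using m = 4.588. Since m = (1 + c)/(c + rr + e), the denominator satisfies c + rr + e = (1 + c)/m = (1 + 0.158) / 4.588 ≈ 0.252398.
With c = 0.158 and e = 0, the required reserve ratio is 0.252398 − 0.158 − 0 = 0.094398.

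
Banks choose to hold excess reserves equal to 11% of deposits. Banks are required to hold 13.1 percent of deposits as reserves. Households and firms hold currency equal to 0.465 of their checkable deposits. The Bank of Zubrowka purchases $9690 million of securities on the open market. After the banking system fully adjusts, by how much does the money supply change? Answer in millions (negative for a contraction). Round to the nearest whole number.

$20107 million

The money multiplier is m = (1 + c) / (rr + e + c) = (1 + 0.465) / (0.131 + 0.11 + 0.465) ≈ 2.07507.
The purchase adds 9690 million of base, so ΔM = m × ΔMB = 2.07507 × (+9690) = 20107.4283 million.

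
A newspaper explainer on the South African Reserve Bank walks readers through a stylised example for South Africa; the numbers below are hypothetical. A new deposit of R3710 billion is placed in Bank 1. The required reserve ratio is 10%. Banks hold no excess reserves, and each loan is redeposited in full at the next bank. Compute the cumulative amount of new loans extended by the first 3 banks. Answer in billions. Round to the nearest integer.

R9049 billion

Bank i lends (1 − rr)^i of the original deposit: Bank 1 lends 3710·0.9000 = 3339.0000, Bank 2 lends 3710·0.9000² = 3005.1000, and so on.
Summing a geometric series: total = 3710·[0.9000·(1 − 0.9000^3) / (1 − 0.9000)] = 9048.6900 billion.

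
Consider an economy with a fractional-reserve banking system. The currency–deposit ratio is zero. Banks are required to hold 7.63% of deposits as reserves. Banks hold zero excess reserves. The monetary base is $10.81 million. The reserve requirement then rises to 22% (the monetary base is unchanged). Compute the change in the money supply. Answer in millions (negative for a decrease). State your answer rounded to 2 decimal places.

Initially m₁ = 1 / (0.0763) ≈ 13.10616, so M₁ = 13.10616 × 10.81 ≈ 141.6776 million.
After the change m₂ = 1 / (0.22) ≈ 4.54545, so M₂ = 4.54545 × 10.81 ≈ 49.1363 million.
ΔM = M₂ − M₁ = 49.1363 − 141.6776 = -92.5413 million.

-92.54 million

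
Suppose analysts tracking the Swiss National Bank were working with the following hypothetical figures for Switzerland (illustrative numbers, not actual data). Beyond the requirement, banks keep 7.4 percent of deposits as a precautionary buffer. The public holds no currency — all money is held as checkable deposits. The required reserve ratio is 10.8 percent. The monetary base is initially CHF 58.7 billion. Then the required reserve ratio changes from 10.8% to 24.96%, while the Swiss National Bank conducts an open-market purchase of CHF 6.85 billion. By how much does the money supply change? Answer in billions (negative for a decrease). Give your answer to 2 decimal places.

Before: m₁ = 1 / (0.108 + 0.074) ≈ 5.49451, MB₁ = 58.7, so M₁ = 5.49451 × 58.7 ≈ 322.5277 billion.
After: m₂ = 1 / (0.2496 + 0.074) ≈ 3.09023, MB₂ = 58.7 + 6.85 = 65.55, so M₂ = 3.09023 × 65.55 ≈ 202.5646 billion.
ΔM = M₂ − M₁ = 202.5646 − 322.5277 = -119.9631 billion.

-119.96 billion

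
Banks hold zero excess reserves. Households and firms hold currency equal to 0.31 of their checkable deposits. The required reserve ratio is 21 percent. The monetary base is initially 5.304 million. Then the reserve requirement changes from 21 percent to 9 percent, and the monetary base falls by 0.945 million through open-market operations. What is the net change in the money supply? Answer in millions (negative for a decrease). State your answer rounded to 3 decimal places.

Before: m₁ = (1 + 0.31) / (0.21 + 0.31) ≈ 2.51923, MB₁ = 5.304, so M₁ = 2.51923 × 5.304 ≈ 13.362 million.
After: m₂ = (1 + 0.31) / (0.09 + 0.31) = 3.27500, MB₂ = 5.304 − 0.945 = 4.359, so M₂ = 3.27500 × 4.359 ≈ 14.2757 million.
ΔM = M₂ − M₁ = 14.2757 − 13.362 = 0.9137 million.

0.914 million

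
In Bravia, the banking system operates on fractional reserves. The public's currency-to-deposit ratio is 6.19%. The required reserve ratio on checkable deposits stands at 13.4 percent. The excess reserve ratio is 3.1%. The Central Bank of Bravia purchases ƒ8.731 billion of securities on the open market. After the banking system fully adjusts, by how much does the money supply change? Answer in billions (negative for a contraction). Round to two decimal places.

ƒ40.86 billion

The money multiplier is m = (1 + c) / (rr + e + c) = (1 + 0.0619) / (0.134 + 0.031 + 0.0619) ≈ 4.68.
The purchase adds 8.731 billion of base, so ΔM = m × ΔMB = 4.68 × (+8.731) ≈ 40.8611 billion.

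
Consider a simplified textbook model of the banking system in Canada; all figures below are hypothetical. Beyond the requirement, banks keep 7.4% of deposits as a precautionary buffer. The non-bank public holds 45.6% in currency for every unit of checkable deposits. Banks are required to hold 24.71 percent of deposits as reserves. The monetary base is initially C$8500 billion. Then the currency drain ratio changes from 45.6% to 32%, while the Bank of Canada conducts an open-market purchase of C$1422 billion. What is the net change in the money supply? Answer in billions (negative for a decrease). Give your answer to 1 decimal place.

C$4503.1 billion

Before: m₁ = (1 + 0.456) / (0.2471 + 0.074 + 0.456) ≈ 1.873633, MB₁ = 8500, so M₁ = 1.873633 × 8500 = 15925.8805 billion.
After: m₂ = (1 + 0.32) / (0.2471 + 0.074 + 0.32) ≈ 2.058961, MB₂ = 8500 + 1422 = 9922, so M₂ = 2.058961 × 9922 ≈ 20429.011 billion.
ΔM = M₂ − M₁ = 20429.011 − 15925.8805 = 4503.1305 billion.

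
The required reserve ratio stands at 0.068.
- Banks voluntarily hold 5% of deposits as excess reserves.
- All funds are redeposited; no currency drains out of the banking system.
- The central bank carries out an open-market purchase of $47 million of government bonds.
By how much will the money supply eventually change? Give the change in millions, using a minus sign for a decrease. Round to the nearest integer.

The money multiplier is m = 1 / (rr + e) = 1 / (0.068 + 0.05) ≈ 8.4746.
The purchase adds 47 million of base, so ΔM = m × ΔMB = 8.4746 × (+47) = 398.3062 million.

$398 million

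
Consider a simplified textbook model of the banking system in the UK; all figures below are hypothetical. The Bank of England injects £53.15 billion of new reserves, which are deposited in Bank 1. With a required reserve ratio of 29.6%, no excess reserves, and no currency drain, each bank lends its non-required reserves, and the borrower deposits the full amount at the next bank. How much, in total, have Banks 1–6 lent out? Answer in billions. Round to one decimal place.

Bank i lends (1 − rr)^i of the original deposit: Bank 1 lends 53.15·0.7040 = 37.4176, Bank 2 lends 53.15·0.7040² ≈ 26.3420, and so on.
Summing a geometric series: total = 53.15·[0.7040·(1 − 0.7040^6) / (1 − 0.7040)] ≈ 111.0215 billion.

£111.0 billion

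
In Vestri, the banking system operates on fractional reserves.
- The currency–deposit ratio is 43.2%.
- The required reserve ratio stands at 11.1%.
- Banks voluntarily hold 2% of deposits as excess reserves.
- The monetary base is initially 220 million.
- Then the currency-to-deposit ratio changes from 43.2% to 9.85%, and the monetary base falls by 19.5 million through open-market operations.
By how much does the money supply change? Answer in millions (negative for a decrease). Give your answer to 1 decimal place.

400.1 million

Before: m₁ = (1 + 0.432) / (0.111 + 0.02 + 0.432) ≈ 2.54352, MB₁ = 220, so M₁ = 2.54352 × 220 = 559.5744 million.
After: m₂ = (1 + 0.0985) / (0.111 + 0.02 + 0.0985) ≈ 4.78649, MB₂ = 220 − 19.5 = 200.5, so M₂ = 4.78649 × 200.5 ≈ 959.6912 million.
ΔM = M₂ − M₁ = 959.6912 − 559.5744 = 400.1168 million.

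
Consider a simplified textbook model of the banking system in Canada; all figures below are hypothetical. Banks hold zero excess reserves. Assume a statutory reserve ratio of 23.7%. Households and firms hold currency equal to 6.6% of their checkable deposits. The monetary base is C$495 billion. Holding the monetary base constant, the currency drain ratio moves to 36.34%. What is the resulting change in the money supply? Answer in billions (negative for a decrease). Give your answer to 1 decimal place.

Initially m₁ = (1 + 0.066) / (0.237 + 0.066) ≈ 3.51815, so M₁ = 3.51815 × 495 ≈ 1741.4842 billion.
After the change m₂ = (1 + 0.3634) / (0.237 + 0.3634) ≈ 2.27082, so M₂ = 2.27082 × 495 = 1124.0559 billion.
ΔM = M₂ − M₁ = 1124.0559 − 1741.4842 = -617.4283 billion.

-617.4 billion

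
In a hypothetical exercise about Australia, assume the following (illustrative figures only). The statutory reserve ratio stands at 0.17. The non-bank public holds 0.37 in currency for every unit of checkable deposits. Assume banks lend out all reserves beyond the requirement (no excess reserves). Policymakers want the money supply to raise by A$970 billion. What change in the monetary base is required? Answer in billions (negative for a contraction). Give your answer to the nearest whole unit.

A$382 billion

The money multiplier is m = (1 + c) / (rr + c) = (1 + 0.37) / (0.17 + 0.37) ≈ 2.5370.
ΔMB = ΔM / m = (+970) / 2.5370 ≈ 382.3413 billion.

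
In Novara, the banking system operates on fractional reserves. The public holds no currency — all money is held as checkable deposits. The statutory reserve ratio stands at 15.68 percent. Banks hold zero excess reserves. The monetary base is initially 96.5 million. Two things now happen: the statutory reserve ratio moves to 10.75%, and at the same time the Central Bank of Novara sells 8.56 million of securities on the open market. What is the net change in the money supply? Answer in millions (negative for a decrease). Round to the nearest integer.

203 million

Before: m₁ = 1 / (0.1568) ≈ 6.3776, MB₁ = 96.5, so M₁ = 6.3776 × 96.5 = 615.4384 million.
After: m₂ = 1 / (0.1075) ≈ 9.3023, MB₂ = 96.5 − 8.56 = 87.94, so M₂ = 9.3023 × 87.94 ≈ 818.0443 million.
ΔM = M₂ − M₁ = 818.0443 − 615.4384 = 202.6059 million.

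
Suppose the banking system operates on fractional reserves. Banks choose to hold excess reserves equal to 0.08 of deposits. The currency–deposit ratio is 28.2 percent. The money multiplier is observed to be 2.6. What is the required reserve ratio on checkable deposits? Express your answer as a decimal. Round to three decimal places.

0.131

Using m = 2.6. Since m = (1 + c)/(c + rr + e), the denominator satisfies c + rr + e = (1 + c)/m = (1 + 0.282) / 2.6 ≈ 0.493077.
With c = 0.282 and e = 0.08, the required reserve ratio on checkable deposits is 0.493077 − 0.282 − 0.08 = 0.131077.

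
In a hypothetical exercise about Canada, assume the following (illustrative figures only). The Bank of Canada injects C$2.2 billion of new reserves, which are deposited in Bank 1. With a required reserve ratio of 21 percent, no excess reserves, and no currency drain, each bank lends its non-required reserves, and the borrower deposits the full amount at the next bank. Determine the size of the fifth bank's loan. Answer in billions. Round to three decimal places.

C$0.677 billion

Each bank lends a fraction (1 − rr) = 0.7900 of the deposit it receives, so Bank 5 receives 2.2·0.7900^4 and lends 2.2·0.7900^5 ≈ 0.6770 billion.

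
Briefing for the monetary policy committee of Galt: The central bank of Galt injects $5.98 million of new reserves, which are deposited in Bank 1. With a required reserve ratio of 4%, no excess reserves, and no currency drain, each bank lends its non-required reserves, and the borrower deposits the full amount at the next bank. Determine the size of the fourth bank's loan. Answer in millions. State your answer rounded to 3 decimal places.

Each bank lends a fraction (1 − rr) = 0.9600 of the deposit it receives, so Bank 4 receives 5.98·0.9600^3 and lends 5.98·0.9600^4 ≈ 5.0791 million.

$5.079 million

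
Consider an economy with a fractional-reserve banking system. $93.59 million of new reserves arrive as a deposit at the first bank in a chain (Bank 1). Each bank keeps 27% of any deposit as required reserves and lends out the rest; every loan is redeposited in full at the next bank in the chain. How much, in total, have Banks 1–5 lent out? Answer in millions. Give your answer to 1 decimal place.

Bank i lends (1 − rr)^i of the original deposit: Bank 1 lends 93.59·0.7300 = 68.3207, Bank 2 lends 93.59·0.7300² ≈ 49.8741, and so on.
Summing a geometric series: total = 93.59·[0.7300·(1 − 0.7300^5) / (1 − 0.7300)] ≈ 200.5827 million.

$200.6 million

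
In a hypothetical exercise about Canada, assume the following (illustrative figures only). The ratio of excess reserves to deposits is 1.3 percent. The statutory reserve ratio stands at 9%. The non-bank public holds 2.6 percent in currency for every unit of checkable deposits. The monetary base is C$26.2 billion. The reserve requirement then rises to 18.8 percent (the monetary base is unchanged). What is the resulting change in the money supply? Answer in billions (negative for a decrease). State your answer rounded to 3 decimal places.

-89.962 billion

Initially m₁ = (1 + 0.026) / (0.09 + 0.013 + 0.026) ≈ 7.953488, so M₁ = 7.953488 × 26.2 ≈ 208.3814 billion.
After the change m₂ = (1 + 0.026) / (0.188 + 0.013 + 0.026) ≈ 4.519824, so M₂ = 4.519824 × 26.2 ≈ 118.4194 billion.
ΔM = M₂ − M₁ = 118.4194 − 208.3814 = -89.962 billion.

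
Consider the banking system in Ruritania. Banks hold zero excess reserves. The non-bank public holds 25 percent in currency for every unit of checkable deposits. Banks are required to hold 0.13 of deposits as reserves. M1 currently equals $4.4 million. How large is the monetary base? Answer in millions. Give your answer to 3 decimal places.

$1.338 million

The money multiplier is m = (1 + c) / (rr + c) = (1 + 0.25) / (0.13 + 0.25) ≈ 3.28947.
MB = M / m = 4.4 / 3.28947 ≈ 1.3376 million.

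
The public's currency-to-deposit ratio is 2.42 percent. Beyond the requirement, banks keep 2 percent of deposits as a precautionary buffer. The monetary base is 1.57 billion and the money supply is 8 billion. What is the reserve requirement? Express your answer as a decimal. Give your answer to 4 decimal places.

0.1568

Using m = M/MB = 8/1.57 ≈ 5.095541. Since m = (1 + c)/(c + rr + e), the denominator satisfies c + rr + e = (1 + c)/m = (1 + 0.0242) / 5.095541 ≈ 0.200999.
With c = 0.0242 and e = 0.02, the reserve requirement is 0.200999 − 0.0242 − 0.02 = 0.156799.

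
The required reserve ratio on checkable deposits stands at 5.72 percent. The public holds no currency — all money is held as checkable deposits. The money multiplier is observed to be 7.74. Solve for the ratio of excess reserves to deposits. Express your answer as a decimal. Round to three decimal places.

0.072

Using m = 7.74. Since m = (1 + c)/(c + rr + e), the denominator satisfies c + rr + e = (1 + c)/m = (1 + 0) / 7.74 ≈ 0.129199.
With c = 0 and rr = 0.0572, the ratio of excess reserves to deposits is 0.129199 − 0 − 0.0572 = 0.071999.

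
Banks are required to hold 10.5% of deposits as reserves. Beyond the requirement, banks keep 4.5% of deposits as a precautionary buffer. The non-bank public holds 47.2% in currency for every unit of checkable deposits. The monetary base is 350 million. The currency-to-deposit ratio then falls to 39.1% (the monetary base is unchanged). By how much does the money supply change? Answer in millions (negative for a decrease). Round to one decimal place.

71.6 million

Initially m₁ = (1 + 0.472) / (0.105 + 0.045 + 0.472) ≈ 2.36656, so M₁ = 2.36656 × 350 = 828.296 million.
After the change m₂ = (1 + 0.391) / (0.105 + 0.045 + 0.391) ≈ 2.57116, so M₂ = 2.57116 × 350 = 899.906 million.
ΔM = M₂ − M₁ = 899.906 − 828.296 = 71.61 million.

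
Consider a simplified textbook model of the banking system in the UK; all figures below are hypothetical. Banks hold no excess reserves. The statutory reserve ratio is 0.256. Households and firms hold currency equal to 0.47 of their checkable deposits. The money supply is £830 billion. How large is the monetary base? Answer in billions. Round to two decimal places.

The money multiplier is m = (1 + c) / (rr + c) = (1 + 0.47) / (0.256 + 0.47) ≈ 2.024793.
MB = M / m = 830 / 2.024793 ≈ 409.9184 billion.

£409.92 billion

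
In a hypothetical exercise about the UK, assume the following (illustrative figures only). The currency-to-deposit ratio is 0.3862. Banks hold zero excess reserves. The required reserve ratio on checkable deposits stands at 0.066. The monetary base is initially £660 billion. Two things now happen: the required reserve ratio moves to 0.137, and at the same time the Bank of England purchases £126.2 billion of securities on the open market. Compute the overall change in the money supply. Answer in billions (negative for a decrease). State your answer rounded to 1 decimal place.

£59.8 billion

Before: m₁ = (1 + 0.3862) / (0.066 + 0.3862) ≈ 3.06546, MB₁ = 660, so M₁ = 3.06546 × 660 = 2023.2036 billion.
After: m₂ = (1 + 0.3862) / (0.137 + 0.3862) ≈ 2.64946, MB₂ = 660 + 126.2 = 786.2, so M₂ = 2.64946 × 786.2 ≈ 2083.0055 billion.
ΔM = M₂ − M₁ = 2083.0055 − 2023.2036 = 59.8019 billion.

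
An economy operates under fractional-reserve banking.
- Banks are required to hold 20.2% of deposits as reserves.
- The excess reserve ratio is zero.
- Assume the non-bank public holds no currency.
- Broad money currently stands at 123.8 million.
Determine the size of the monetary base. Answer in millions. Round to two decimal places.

25.01 million

With no currency drain and no excess reserves, the money multiplier is m = 1/rr = 1/0.202 ≈ 4.950495.
The monetary base is MB = M / m = 123.8 / 4.950495 ≈ 25.0076 million.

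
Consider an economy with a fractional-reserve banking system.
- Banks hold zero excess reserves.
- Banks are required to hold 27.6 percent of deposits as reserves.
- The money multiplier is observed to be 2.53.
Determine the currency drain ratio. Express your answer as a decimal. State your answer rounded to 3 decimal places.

Using m = 2.53. From m = (1 + c)/(c + rr + e), rearranging gives 1 + c = m·(c + rr + e), so c·(1 − m) = m·(rr + e) − 1.
Hence c = [m·(rr + e) − 1]/(1 − m) = [2.53 × (0.276 + 0) − 1] / (1 − 2.53) ≈ 0.197203.

0.197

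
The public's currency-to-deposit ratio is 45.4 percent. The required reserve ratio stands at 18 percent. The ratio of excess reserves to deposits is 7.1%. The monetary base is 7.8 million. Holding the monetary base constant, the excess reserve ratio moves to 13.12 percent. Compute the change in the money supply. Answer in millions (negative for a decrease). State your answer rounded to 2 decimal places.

Initially m₁ = (1 + 0.454) / (0.18 + 0.071 + 0.454) ≈ 2.0624, so M₁ = 2.0624 × 7.8 ≈ 16.0867 million.
After the change m₂ = (1 + 0.454) / (0.18 + 0.1312 + 0.454) ≈ 1.9002, so M₂ = 1.9002 × 7.8 ≈ 14.8216 million.
ΔM = M₂ − M₁ = 14.8216 − 16.0867 = -1.2651 million.

-1.27 million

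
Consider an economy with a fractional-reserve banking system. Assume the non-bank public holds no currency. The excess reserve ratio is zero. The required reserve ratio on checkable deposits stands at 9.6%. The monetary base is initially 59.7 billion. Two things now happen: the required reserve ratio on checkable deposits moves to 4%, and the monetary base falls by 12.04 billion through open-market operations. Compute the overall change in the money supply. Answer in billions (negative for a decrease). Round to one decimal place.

Before: m₁ = 1 / (0.096) ≈ 10.4167, MB₁ = 59.7, so M₁ = 10.4167 × 59.7 ≈ 621.877 billion.
After: m₂ = 1 / (0.04) = 25, MB₂ = 59.7 − 12.04 = 47.66, so M₂ = 25 × 47.66 = 1191.5 billion.
ΔM = M₂ − M₁ = 1191.5 − 621.877 = 569.623 billion.

569.6 billion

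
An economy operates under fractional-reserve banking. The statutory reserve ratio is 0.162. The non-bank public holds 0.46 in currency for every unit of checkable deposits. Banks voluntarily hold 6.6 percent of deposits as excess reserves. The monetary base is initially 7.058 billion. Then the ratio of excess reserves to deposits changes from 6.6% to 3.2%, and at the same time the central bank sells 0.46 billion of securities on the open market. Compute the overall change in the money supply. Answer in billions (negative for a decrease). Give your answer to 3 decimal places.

-0.248 billion

Before: m₁ = (1 + 0.46) / (0.162 + 0.066 + 0.46) ≈ 2.12209, MB₁ = 7.058, so M₁ = 2.12209 × 7.058 ≈ 14.9777 billion.
After: m₂ = (1 + 0.46) / (0.162 + 0.032 + 0.46) ≈ 2.23242, MB₂ = 7.058 − 0.46 = 6.598, so M₂ = 2.23242 × 6.598 ≈ 14.7295 billion.
ΔM = M₂ − M₁ = 14.7295 − 14.9777 = -0.2482 billion.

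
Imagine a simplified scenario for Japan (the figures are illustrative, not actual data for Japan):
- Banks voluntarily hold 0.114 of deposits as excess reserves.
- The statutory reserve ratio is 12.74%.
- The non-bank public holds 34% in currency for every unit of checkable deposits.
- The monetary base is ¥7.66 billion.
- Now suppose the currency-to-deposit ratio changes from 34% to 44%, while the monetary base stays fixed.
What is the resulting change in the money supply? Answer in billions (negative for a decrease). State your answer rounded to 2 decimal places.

Initially m₁ = (1 + 0.34) / (0.1274 + 0.114 + 0.34) ≈ 2.3048, so M₁ = 2.3048 × 7.66 ≈ 17.6548 billion.
After the change m₂ = (1 + 0.44) / (0.1274 + 0.114 + 0.44) ≈ 2.1133, so M₂ = 2.1133 × 7.66 ≈ 16.1879 billion.
ΔM = M₂ − M₁ = 16.1879 − 17.6548 = -1.4669 billion.

-1.47 billion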